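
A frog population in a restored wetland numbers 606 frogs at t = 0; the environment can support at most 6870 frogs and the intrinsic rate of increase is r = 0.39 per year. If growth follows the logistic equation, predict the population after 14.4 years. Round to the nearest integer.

6621 frogs

A = (K − N₀)/N₀ = (6870 − 606)/606 = 10.337.
N(t) = K/(1 + A·e^(−rt)) = 6870/(1 + 10.337×e^(−0.39×14.4)).
e^(−5.616) = 0.0036392; denominator = 1 + 10.337×0.0036392 = 1.0376.
N = 6870/1.0376 = 6620.94.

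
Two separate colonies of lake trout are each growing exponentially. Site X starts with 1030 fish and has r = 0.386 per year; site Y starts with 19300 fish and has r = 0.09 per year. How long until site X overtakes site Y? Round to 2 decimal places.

9.90 years

Set 1030·e^(0.386t) = 19300·e^(0.09t).
e^((0.386 − 0.09)t) = 19300/1030 → e^(0.296·t) = 18.738.
0.296·t = ln(18.738) = 2.9305, so t = 2.9305/0.296 = 9.9005.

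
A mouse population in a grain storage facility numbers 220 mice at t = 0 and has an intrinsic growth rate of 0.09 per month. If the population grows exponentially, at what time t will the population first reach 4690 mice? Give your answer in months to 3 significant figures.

Set N₀·e^(rt) = 4690: e^(0.09·t) = 4690/220 = 21.318.
0.09·t = ln(21.318) = 3.0596, so t = 3.0596/0.09 = 33.995.

34.0 months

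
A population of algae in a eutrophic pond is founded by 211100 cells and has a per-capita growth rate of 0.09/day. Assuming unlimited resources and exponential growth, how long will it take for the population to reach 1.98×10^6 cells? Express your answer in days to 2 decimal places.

24.87 days

Set N₀·e^(rt) = 1.98×10^6: e^(0.09·t) = 1.98×10^6/211100 = 9.3794.
0.09·t = ln(9.3794) = 2.2385, so t = 2.2385/0.09 = 24.872.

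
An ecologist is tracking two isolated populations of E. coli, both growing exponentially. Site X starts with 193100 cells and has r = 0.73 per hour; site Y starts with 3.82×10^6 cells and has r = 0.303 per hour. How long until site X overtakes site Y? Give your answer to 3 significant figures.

6.99 hours

Set 193100·e^(0.73t) = 3.82×10^6·e^(0.303t).
e^((0.73 − 0.303)t) = 3.82×10^6/193100 → e^(0.427·t) = 19.782.
0.427·t = ln(19.782) = 2.9848, so t = 2.9848/0.427 = 6.9902.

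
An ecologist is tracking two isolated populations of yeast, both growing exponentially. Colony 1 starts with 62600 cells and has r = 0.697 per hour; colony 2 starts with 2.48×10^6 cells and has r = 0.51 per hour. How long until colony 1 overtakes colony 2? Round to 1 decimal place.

Set 62600·e^(0.697t) = 2.48×10^6·e^(0.51t).
e^((0.697 − 0.51)t) = 2.48×10^6/62600 → e^(0.187·t) = 39.617.
0.187·t = ln(39.617) = 3.6792, so t = 3.6792/0.187 = 19.675.

19.7 hours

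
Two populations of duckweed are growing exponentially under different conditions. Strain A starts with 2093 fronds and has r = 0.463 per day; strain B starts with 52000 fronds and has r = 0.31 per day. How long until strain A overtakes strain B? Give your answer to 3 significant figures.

21.0 days

Set 2093·e^(0.463t) = 52000·e^(0.31t).
e^((0.463 − 0.31)t) = 52000/2093 → e^(0.153·t) = 24.845.
0.153·t = ln(24.845) = 3.2126, so t = 3.2126/0.153 = 20.998.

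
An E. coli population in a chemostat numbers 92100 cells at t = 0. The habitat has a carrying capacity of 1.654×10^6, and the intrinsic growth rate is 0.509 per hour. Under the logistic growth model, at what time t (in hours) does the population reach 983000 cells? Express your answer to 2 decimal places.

A = (K − N₀)/N₀ = (1.654×10^6 − 92100)/92100 = 16.959.
Solve 1.654×10^6/(1 + 16.959·e^(−0.509t)) = 983000: 1 + 16.959·e^(−0.509t) = 1.6826, so e^(−0.509t) = 0.0402509.
−0.509·t = ln(0.0402509) = -3.2126, so t = 3.2126/0.509 = 6.3116.

6.31 hours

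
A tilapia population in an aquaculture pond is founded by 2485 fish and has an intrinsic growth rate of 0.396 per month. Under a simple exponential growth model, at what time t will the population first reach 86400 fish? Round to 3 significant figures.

8.96 months

Set N₀·e^(rt) = 86400: e^(0.396·t) = 86400/2485 = 34.769.
0.396·t = ln(34.769) = 3.5487, so t = 3.5487/0.396 = 8.9614.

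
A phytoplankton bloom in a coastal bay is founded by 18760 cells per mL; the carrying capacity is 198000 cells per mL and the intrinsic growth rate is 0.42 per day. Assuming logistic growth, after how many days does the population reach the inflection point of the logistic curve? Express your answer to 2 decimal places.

5.37 days

Logistic growth is fastest at N = K/2 = 99000.
A = (K − N₀)/N₀ = 9.5544. Set K/(1 + A·e^(−rt)) = K/2 → A·e^(−rt) = 1.
e^(−0.42t) = 1/9.5544 = 0.104664, so t = ln(9.5544)/0.42 = 2.257/0.42 = 5.3738.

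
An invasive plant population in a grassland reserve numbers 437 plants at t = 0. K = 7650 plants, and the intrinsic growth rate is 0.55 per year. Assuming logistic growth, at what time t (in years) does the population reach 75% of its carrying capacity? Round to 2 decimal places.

A = (K − N₀)/N₀ = (7650 − 437)/437 = 16.506.
Solve 7650/(1 + 16.506·e^(−0.55t)) = 5737.5: 1 + 16.506·e^(−0.55t) = 1.3333, so e^(−0.55t) = 0.020195.
−0.55·t = ln(0.020195) = -3.9023, so t = 3.9023/0.55 = 7.0951.

7.10 years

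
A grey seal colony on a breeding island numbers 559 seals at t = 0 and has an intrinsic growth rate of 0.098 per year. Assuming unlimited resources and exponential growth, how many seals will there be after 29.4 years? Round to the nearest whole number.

N(t) = N₀·e^(rt) = 559 × e^(0.098×29.4) = 559 × e^2.881.
e^2.881 ≈ 17.836, so N ≈ 559 × 17.836 = 9970.14.

9970 seals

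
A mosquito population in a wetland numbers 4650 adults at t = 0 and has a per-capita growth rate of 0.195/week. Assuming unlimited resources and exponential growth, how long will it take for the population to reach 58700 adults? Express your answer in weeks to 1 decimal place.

Set N₀·e^(rt) = 58700: e^(0.195·t) = 58700/4650 = 12.624.
0.195·t = ln(12.624) = 2.5356, so t = 2.5356/0.195 = 13.003.

13.0 weeks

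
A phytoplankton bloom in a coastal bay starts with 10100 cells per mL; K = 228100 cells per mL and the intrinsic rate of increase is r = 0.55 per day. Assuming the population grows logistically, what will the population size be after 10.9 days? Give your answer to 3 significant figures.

A = (K − N₀)/N₀ = (228100 − 10100)/10100 = 21.584.
N(t) = K/(1 + A·e^(−rt)) = 228100/(1 + 21.584×e^(−0.55×10.9)).
e^(−5.995) = 0.0024912; denominator = 1 + 21.584×0.0024912 = 1.0538.
N = 228100/1.0538 = 216461.

216000 cells per mL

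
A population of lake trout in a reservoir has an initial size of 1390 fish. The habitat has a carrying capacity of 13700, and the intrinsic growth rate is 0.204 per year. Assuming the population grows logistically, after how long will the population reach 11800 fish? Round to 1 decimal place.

19.6 years

A = (K − N₀)/N₀ = (13700 − 1390)/1390 = 8.8561.
Solve 13700/(1 + 8.8561·e^(−0.204t)) = 11800: 1 + 8.8561·e^(−0.204t) = 1.161, so e^(−0.204t) = 0.0181814.
−0.204·t = ln(0.0181814) = -4.0074, so t = 4.0074/0.204 = 19.644.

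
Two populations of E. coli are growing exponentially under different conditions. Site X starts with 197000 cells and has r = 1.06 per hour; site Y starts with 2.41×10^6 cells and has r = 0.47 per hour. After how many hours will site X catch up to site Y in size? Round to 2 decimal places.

Set 197000·e^(1.06t) = 2.41×10^6·e^(0.47t).
e^((1.06 − 0.47)t) = 2.41×10^6/197000 → e^(0.59·t) = 12.234.
0.59·t = ln(12.234) = 2.5042, so t = 2.5042/0.59 = 4.2444.

4.24 hours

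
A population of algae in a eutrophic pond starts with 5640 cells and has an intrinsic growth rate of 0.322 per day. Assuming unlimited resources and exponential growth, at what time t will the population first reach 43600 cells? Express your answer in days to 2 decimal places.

Set N₀·e^(rt) = 43600: e^(0.322·t) = 43600/5640 = 7.7305.
0.322·t = ln(7.7305) = 2.0452, so t = 2.0452/0.322 = 6.3515.

6.35 days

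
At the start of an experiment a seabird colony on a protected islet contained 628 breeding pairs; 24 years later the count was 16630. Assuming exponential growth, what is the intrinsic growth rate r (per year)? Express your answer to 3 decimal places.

From N(t) = N₀·e^(rt): e^(r·24) = 16630/628 = 26.481.
r·24 = ln(26.481) = 3.2764, so r = 3.2764/24 = 0.13652.

0.137 per year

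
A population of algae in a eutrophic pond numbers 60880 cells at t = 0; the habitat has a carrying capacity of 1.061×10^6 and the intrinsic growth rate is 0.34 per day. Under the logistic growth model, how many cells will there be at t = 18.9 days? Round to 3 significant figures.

A = (K − N₀)/N₀ = (1.061×10^6 − 60880)/60880 = 16.428.
N(t) = K/(1 + A·e^(−rt)) = 1.061×10^6/(1 + 16.428×e^(−0.34×18.9)).
e^(−6.426) = 0.0016189; denominator = 1 + 16.428×0.0016189 = 1.0266.
N = 1.061×10^6/1.0266 = 1.033514×10^6.

1030000 cells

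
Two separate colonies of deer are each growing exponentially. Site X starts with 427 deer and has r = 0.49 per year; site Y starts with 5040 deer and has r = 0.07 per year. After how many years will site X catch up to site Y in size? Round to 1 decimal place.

5.9 years

Set 427·e^(0.49t) = 5040·e^(0.07t).
e^((0.49 − 0.07)t) = 5040/427 → e^(0.42·t) = 11.803.
0.42·t = ln(11.803) = 2.4684, so t = 2.4684/0.42 = 5.8771.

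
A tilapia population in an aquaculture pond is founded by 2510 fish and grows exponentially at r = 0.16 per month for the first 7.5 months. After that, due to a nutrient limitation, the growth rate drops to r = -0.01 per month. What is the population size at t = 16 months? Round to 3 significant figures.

7650 fish

Phase 1: N(7.5) = 2510·e^(0.16×7.5) = 2510·e^1.2 = 8333.49.
Phase 2 runs for 16 − 7.5 = 8.5 months at r = -0.01.
N(16) = 8333.49·e^(-0.01×8.5) = 8333.49·e^-0.085 = 7654.42.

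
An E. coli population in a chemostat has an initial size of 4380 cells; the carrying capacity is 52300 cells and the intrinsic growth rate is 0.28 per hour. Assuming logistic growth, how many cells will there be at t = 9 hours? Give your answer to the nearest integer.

27815 cells

A = (K − N₀)/N₀ = (52300 − 4380)/4380 = 10.941.
N(t) = K/(1 + A·e^(−rt)) = 52300/(1 + 10.941×e^(−0.28×9)).
e^(−2.52) = 0.08046; denominator = 1 + 10.941×0.08046 = 1.8803.
N = 52300/1.8803 = 27815.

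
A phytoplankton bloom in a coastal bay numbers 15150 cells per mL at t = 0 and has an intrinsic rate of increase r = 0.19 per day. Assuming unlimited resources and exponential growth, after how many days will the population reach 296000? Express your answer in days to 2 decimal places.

Set N₀·e^(rt) = 296000: e^(0.19·t) = 296000/15150 = 19.538.
0.19·t = ln(19.538) = 2.9724, so t = 2.9724/0.19 = 15.644.

15.64 days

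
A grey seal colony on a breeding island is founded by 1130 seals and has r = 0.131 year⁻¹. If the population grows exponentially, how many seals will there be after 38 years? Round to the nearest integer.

164058 seals

N(t) = N₀·e^(rt) = 1130 × e^(0.131×38) = 1130 × e^4.978.
e^4.978 ≈ 145.18, so N ≈ 1130 × 145.18 = 164058.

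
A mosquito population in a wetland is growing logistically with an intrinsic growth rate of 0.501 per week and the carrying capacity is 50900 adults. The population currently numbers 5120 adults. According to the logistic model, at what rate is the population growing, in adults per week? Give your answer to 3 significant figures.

2310 adults per week

dN/dt = rN(1 − N/K) = 0.501 × 5120 × (1 − 5120/50900).
1 − 5120/50900 = 0.89941; dN/dt = 0.501 × 5120 × 0.89941 = 2307.1.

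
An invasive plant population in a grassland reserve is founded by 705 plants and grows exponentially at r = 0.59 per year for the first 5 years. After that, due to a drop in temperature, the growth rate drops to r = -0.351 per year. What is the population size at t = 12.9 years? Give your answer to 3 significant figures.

842 plants

Phase 1: N(5) = 705·e^(0.59×5) = 705·e^2.95 = 13469.7.
Phase 2 runs for 12.9 − 5 = 7.9 years at r = -0.351.
N(12.9) = 13469.7·e^(-0.351×7.9) = 13469.7·e^-2.773 = 841.594.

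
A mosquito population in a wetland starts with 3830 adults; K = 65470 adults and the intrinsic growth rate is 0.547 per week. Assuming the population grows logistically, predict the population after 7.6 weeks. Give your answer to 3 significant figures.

52300 adults

A = (K − N₀)/N₀ = (65470 − 3830)/3830 = 16.094.
N(t) = K/(1 + A·e^(−rt)) = 65470/(1 + 16.094×e^(−0.547×7.6)).
e^(−4.157) = 0.015651; denominator = 1 + 16.094×0.015651 = 1.2519.
N = 65470/1.2519 = 52296.8.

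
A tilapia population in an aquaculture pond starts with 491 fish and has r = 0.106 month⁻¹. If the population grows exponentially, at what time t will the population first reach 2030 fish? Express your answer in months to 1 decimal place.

Set N₀·e^(rt) = 2030: e^(0.106·t) = 2030/491 = 4.1344.
0.106·t = ln(4.1344) = 1.4193, so t = 1.4193/0.106 = 13.39.

13.4 months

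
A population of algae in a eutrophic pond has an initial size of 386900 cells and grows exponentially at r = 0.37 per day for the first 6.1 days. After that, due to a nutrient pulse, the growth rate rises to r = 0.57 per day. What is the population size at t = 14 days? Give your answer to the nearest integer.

333756266 cells

Phase 1: N(6.1) = 386900·e^(0.37×6.1) = 386900·e^2.257 = 3.696591×10^6.
Phase 2 runs for 14 − 6.1 = 7.9 days at r = 0.57.
N(14) = 3.696591×10^6·e^(0.57×7.9) = 3.696591×10^6·e^4.503 = 3.337563×10^8.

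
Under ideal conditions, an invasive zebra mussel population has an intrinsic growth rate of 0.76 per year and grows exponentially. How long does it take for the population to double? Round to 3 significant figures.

0.912 years

Doubling time t_d = ln(2)/r = 0.6931/0.76 = 0.91204.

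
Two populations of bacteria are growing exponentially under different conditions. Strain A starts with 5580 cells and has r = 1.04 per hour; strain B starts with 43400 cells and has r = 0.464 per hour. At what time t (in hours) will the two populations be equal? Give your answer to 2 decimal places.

Set 5580·e^(1.04t) = 43400·e^(0.464t).
e^((1.04 − 0.464)t) = 43400/5580 → e^(0.576·t) = 7.7778.
0.576·t = ln(7.7778) = 2.0513, so t = 2.0513/0.576 = 3.5612.

3.56 hours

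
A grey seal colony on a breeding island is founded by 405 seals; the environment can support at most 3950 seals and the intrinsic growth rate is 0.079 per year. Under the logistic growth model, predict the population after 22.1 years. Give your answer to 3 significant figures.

1560 seals

A = (K − N₀)/N₀ = (3950 − 405)/405 = 8.7531.
N(t) = K/(1 + A·e^(−rt)) = 3950/(1 + 8.7531×e^(−0.079×22.1)).
e^(−1.746) = 0.17449; denominator = 1 + 8.7531×0.17449 = 2.5273.
N = 3950/2.5273 = 1562.93.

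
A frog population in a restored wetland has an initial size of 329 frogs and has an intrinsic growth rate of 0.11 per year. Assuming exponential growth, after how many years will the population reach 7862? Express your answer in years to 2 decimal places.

28.85 years

Set N₀·e^(rt) = 7862: e^(0.11·t) = 7862/329 = 23.897.
0.11·t = ln(23.897) = 3.1737, so t = 3.1737/0.11 = 28.852.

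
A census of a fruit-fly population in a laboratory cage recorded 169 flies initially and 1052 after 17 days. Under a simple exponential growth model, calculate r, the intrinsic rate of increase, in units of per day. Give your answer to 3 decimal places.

0.108 per day

From N(t) = N₀·e^(rt): e^(r·17) = 1052/169 = 6.2249.
r·17 = ln(6.2249) = 1.8285, so r = 1.8285/17 = 0.10756.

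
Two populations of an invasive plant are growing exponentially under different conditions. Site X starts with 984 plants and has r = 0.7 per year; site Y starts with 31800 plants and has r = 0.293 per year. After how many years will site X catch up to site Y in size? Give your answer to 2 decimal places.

Set 984·e^(0.7t) = 31800·e^(0.293t).
e^((0.7 − 0.293)t) = 31800/984 → e^(0.407·t) = 32.317.
0.407·t = ln(32.317) = 3.4756, so t = 3.4756/0.407 = 8.5395.

8.54 years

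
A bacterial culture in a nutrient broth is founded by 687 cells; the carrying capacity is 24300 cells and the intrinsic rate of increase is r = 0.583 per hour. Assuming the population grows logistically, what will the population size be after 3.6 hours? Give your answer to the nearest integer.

4661 cells

A = (K − N₀)/N₀ = (24300 − 687)/687 = 34.371.
N(t) = K/(1 + A·e^(−rt)) = 24300/(1 + 34.371×e^(−0.583×3.6)).
e^(−2.099) = 0.1226; denominator = 1 + 34.371×0.1226 = 5.214.
N = 24300/5.214 = 4660.51.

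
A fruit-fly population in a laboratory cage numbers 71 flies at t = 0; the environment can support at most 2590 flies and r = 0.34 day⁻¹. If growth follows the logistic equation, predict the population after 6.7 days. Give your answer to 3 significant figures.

A = (K − N₀)/N₀ = (2590 − 71)/71 = 35.479.
N(t) = K/(1 + A·e^(−rt)) = 2590/(1 + 35.479×e^(−0.34×6.7)).
e^(−2.278) = 0.10249; denominator = 1 + 35.479×0.10249 = 4.6362.
N = 2590/4.6362 = 558.648.

559 flies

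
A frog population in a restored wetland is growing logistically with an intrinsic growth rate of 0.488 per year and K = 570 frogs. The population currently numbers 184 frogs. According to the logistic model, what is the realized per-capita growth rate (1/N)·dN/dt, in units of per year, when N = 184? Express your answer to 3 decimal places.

0.330 per year

(1/N)·dN/dt = r(1 − N/K) = 0.488 × (1 − 184/570).
= 0.488 × 0.67719 = 0.33047.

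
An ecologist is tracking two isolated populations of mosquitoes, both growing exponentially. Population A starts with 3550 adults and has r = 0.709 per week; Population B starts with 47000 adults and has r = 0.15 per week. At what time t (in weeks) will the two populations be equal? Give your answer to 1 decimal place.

Set 3550·e^(0.709t) = 47000·e^(0.15t).
e^((0.709 − 0.15)t) = 47000/3550 → e^(0.559·t) = 13.239.
0.559·t = ln(13.239) = 2.5832, so t = 2.5832/0.559 = 4.6211.

4.6 weeks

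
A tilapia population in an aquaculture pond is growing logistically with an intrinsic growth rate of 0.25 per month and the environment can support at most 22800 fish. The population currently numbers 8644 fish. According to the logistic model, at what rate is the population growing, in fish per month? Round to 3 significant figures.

dN/dt = rN(1 − N/K) = 0.25 × 8644 × (1 − 8644/22800).
1 − 8644/22800 = 0.62088; dN/dt = 0.25 × 8644 × 0.62088 = 1341.7.

1340 fish per month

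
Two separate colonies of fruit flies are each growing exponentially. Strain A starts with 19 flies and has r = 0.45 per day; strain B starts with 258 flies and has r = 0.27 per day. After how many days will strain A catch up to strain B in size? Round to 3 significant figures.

14.5 days

Set 19·e^(0.45t) = 258·e^(0.27t).
e^((0.45 − 0.27)t) = 258/19 → e^(0.18·t) = 13.579.
0.18·t = ln(13.579) = 2.6085, so t = 2.6085/0.18 = 14.492.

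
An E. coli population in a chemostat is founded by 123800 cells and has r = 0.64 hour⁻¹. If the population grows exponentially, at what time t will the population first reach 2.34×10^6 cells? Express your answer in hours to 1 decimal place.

Set N₀·e^(rt) = 2.34×10^6: e^(0.64·t) = 2.34×10^6/123800 = 18.901.
0.64·t = ln(18.901) = 2.9392, so t = 2.9392/0.64 = 4.5926.

4.6 hours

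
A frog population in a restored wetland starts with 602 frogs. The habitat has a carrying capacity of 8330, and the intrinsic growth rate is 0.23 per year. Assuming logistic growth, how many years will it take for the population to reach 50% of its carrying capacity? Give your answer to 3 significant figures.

11.1 years

A = (K − N₀)/N₀ = (8330 − 602)/602 = 12.837.
Solve 8330/(1 + 12.837·e^(−0.23t)) = 4165: 1 + 12.837·e^(−0.23t) = 2, so e^(−0.23t) = 0.0778986.
−0.23·t = ln(0.0778986) = -2.5523, so t = 2.5523/0.23 = 11.097.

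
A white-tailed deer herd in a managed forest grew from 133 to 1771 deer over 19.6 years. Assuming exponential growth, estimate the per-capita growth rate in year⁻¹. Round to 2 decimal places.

From N(t) = N₀·e^(rt): e^(r·19.6) = 1771/133 = 13.316.
r·19.6 = ln(13.316) = 2.589, so r = 2.589/19.6 = 0.13209.

0.13 per year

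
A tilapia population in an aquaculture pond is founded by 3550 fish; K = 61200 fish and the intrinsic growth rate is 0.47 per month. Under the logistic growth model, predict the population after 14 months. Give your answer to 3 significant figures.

59900 fish

A = (K − N₀)/N₀ = (61200 − 3550)/3550 = 16.239.
N(t) = K/(1 + A·e^(−rt)) = 61200/(1 + 16.239×e^(−0.47×14)).
e^(−6.58) = 0.0013878; denominator = 1 + 16.239×0.0013878 = 1.0225.
N = 61200/1.0225 = 59851.1.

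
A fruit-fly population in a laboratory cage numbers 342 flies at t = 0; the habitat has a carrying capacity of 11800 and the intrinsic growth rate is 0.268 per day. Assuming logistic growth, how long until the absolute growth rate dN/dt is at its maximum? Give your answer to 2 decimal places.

Logistic growth is fastest at N = K/2 = 5900.
A = (K − N₀)/N₀ = 33.503. Set K/(1 + A·e^(−rt)) = K/2 → A·e^(−rt) = 1.
e^(−0.268t) = 1/33.503 = 0.0298481, so t = ln(33.503)/0.268 = 3.5116/0.268 = 13.103.

13.10 days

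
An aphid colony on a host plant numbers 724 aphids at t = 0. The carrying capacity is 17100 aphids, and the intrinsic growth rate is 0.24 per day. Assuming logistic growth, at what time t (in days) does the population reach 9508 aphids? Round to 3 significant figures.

13.9 days

A = (K − N₀)/N₀ = (17100 − 724)/724 = 22.619.
Solve 17100/(1 + 22.619·e^(−0.24t)) = 9508: 1 + 22.619·e^(−0.24t) = 1.7985, so e^(−0.24t) = 0.0353019.
−0.24·t = ln(0.0353019) = -3.3438, so t = 3.3438/0.24 = 13.933.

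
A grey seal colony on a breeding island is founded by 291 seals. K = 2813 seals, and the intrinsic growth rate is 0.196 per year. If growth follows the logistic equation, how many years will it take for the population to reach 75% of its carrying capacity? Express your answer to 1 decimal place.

A = (K − N₀)/N₀ = (2813 − 291)/291 = 8.6667.
Solve 2813/(1 + 8.6667·e^(−0.196t)) = 2109.75: 1 + 8.6667·e^(−0.196t) = 1.3333, so e^(−0.196t) = 0.0384615.
−0.196·t = ln(0.0384615) = -3.2581, so t = 3.2581/0.196 = 16.623.

16.6 years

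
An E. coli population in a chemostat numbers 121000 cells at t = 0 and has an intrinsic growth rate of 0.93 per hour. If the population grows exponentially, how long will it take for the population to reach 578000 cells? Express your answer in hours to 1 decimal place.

Set N₀·e^(rt) = 578000: e^(0.93·t) = 578000/121000 = 4.7769.
0.93·t = ln(4.7769) = 1.5638, so t = 1.5638/0.93 = 1.6815.

1.7 hours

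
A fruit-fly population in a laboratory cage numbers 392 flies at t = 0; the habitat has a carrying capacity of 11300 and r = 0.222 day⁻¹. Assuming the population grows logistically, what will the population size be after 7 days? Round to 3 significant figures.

A = (K − N₀)/N₀ = (11300 − 392)/392 = 27.827.
N(t) = K/(1 + A·e^(−rt)) = 11300/(1 + 27.827×e^(−0.222×7)).
e^(−1.554) = 0.2114; denominator = 1 + 27.827×0.2114 = 6.8825.
N = 11300/6.8825 = 1641.83.

1640 flies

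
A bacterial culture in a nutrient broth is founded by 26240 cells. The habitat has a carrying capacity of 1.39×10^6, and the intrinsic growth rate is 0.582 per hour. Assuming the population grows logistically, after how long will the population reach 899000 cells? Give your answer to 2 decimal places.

7.83 hours

A = (K − N₀)/N₀ = (1.39×10^6 − 26240)/26240 = 51.973.
Solve 1.39×10^6/(1 + 51.973·e^(−0.582t)) = 899000: 1 + 51.973·e^(−0.582t) = 1.5462, so e^(−0.582t) = 0.0105087.
−0.582·t = ln(0.0105087) = -4.5556, so t = 4.5556/0.582 = 7.8274.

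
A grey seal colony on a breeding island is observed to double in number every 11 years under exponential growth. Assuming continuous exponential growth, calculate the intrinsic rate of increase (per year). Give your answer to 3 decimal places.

0.063 per year

r = ln(2)/t_d = 0.6931/11 = 0.063013.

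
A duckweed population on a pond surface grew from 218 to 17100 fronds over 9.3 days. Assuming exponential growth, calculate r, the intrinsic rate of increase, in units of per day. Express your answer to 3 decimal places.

From N(t) = N₀·e^(rt): e^(r·9.3) = 17100/218 = 78.44.
r·9.3 = ln(78.44) = 4.3623, so r = 4.3623/9.3 = 0.46907.

0.469 per day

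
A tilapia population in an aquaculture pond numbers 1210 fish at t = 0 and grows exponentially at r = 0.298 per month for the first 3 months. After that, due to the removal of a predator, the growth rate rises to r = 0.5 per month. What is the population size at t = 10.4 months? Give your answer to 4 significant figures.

Phase 1: N(3) = 1210·e^(0.298×3) = 1210·e^0.894 = 2958.32.
Phase 2 runs for 10.4 − 3 = 7.4 months at r = 0.5.
N(10.4) = 2958.32·e^(0.5×7.4) = 2958.32·e^3.7 = 119656.

119700 fish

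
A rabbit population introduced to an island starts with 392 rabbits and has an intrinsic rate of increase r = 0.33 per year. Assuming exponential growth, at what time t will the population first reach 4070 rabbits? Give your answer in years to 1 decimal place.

Set N₀·e^(rt) = 4070: e^(0.33·t) = 4070/392 = 10.383.
0.33·t = ln(10.383) = 2.3401, so t = 2.3401/0.33 = 7.0913.

7.1 years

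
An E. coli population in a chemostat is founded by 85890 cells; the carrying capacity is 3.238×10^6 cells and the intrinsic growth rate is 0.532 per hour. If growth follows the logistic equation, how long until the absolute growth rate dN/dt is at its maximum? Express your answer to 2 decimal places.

6.77 hours

Logistic growth is fastest at N = K/2 = 1.619×10^6.
A = (K − N₀)/N₀ = 36.699. Set K/(1 + A·e^(−rt)) = K/2 → A·e^(−rt) = 1.
e^(−0.532t) = 1/36.699 = 0.0272484, so t = ln(36.699)/0.532 = 3.6028/0.532 = 6.7721.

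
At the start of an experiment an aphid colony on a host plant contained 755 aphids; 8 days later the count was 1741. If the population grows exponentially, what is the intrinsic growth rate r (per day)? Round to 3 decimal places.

0.104 per day

From N(t) = N₀·e^(rt): e^(r·8) = 1741/755 = 2.306.
r·8 = ln(2.306) = 0.8355, so r = 0.8355/8 = 0.10444.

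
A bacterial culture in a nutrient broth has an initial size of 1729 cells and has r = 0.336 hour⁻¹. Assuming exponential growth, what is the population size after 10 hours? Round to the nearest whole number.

N(t) = N₀·e^(rt) = 1729 × e^(0.336×10) = 1729 × e^3.36.
e^3.36 ≈ 28.789, so N ≈ 1729 × 28.789 = 49776.5.

49777 cells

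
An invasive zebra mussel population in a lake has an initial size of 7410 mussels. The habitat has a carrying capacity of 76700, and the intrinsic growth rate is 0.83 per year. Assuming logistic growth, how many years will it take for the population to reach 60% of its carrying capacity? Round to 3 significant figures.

A = (K − N₀)/N₀ = (76700 − 7410)/7410 = 9.3509.
Solve 76700/(1 + 9.3509·e^(−0.83t)) = 46020: 1 + 9.3509·e^(−0.83t) = 1.6667, so e^(−0.83t) = 0.0712946.
−0.83·t = ln(0.0712946) = -2.6409, so t = 2.6409/0.83 = 3.1818.

3.18 years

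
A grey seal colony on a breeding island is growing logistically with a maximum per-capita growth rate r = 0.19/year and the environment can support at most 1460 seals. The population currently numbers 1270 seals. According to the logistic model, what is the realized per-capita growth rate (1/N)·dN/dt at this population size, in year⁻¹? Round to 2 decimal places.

0.02 per year

(1/N)·dN/dt = r(1 − N/K) = 0.19 × (1 − 1270/1460).
= 0.19 × 0.13014 = 0.024726.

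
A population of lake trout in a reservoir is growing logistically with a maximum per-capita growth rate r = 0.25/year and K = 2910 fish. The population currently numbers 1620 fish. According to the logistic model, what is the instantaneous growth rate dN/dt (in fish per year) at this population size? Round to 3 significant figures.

180 fish per year

dN/dt = rN(1 − N/K) = 0.25 × 1620 × (1 − 1620/2910).
1 − 1620/2910 = 0.4433; dN/dt = 0.25 × 1620 × 0.4433 = 179.54.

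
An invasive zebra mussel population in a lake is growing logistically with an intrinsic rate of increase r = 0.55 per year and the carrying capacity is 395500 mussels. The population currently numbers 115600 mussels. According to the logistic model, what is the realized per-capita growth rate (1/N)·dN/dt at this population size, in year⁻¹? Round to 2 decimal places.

(1/N)·dN/dt = r(1 − N/K) = 0.55 × (1 − 115600/395500).
= 0.55 × 0.70771 = 0.38924.

0.39 per year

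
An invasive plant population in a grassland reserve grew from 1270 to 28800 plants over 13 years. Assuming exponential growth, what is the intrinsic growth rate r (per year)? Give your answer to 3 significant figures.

From N(t) = N₀·e^(rt): e^(r·13) = 28800/1270 = 22.677.
r·13 = ln(22.677) = 3.1214, so r = 3.1214/13 = 0.2401.

0.240 per year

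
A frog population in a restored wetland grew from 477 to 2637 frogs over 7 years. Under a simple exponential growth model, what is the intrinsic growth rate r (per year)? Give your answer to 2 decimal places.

0.24 per year

From N(t) = N₀·e^(rt): e^(r·7) = 2637/477 = 5.5283.
r·7 = ln(5.5283) = 1.7099, so r = 1.7099/7 = 0.24427.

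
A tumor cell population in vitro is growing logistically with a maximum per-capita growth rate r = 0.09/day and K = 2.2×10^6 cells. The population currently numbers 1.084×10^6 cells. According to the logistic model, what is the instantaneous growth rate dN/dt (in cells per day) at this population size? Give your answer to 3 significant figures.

dN/dt = rN(1 − N/K) = 0.09 × 1.084×10^6 × (1 − 1.084×10^6/2.2×10^6).
1 − 1.084×10^6/2.2×10^6 = 0.50727; dN/dt = 0.09 × 1.084×10^6 × 0.50727 = 49490.

49500 cells per day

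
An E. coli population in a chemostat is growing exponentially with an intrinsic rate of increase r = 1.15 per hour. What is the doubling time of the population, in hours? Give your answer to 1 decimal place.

0.6 hours

Doubling time t_d = ln(2)/r = 0.6931/1.15 = 0.60274.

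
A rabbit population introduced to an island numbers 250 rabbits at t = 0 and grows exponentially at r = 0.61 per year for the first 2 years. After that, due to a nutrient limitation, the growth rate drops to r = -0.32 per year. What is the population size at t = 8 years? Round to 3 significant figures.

124 rabbits

Phase 1: N(2) = 250·e^(0.61×2) = 250·e^1.22 = 846.797.
Phase 2 runs for 8 − 2 = 6 years at r = -0.32.
N(8) = 846.797·e^(-0.32×6) = 846.797·e^-1.92 = 124.146.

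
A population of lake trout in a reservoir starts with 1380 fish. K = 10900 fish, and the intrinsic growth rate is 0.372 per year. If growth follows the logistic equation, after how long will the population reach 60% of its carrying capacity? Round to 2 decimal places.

6.28 years

A = (K − N₀)/N₀ = (10900 − 1380)/1380 = 6.8986.
Solve 10900/(1 + 6.8986·e^(−0.372t)) = 6540: 1 + 6.8986·e^(−0.372t) = 1.6667, so e^(−0.372t) = 0.0966387.
−0.372·t = ln(0.0966387) = -2.3368, so t = 2.3368/0.372 = 6.2817.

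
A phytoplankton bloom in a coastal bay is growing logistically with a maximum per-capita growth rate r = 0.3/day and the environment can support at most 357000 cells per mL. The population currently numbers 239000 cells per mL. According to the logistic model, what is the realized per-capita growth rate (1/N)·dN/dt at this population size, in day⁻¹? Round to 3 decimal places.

(1/N)·dN/dt = r(1 − N/K) = 0.3 × (1 − 239000/357000).
= 0.3 × 0.33053 = 0.09916.

0.099 per day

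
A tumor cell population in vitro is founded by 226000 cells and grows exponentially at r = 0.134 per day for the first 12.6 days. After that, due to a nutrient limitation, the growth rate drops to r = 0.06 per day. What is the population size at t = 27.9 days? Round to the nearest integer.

Phase 1: N(12.6) = 226000·e^(0.134×12.6) = 226000·e^1.688 = 1.222845×10^6.
Phase 2 runs for 27.9 − 12.6 = 15.3 days at r = 0.06.
N(27.9) = 1.222845×10^6·e^(0.06×15.3) = 1.222845×10^6·e^0.918 = 3.062341×10^6.

3062341 cells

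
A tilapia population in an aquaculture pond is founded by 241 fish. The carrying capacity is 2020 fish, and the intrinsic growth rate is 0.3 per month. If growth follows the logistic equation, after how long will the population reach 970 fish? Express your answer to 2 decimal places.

6.40 months

A = (K − N₀)/N₀ = (2020 − 241)/241 = 7.3817.
Solve 2020/(1 + 7.3817·e^(−0.3t)) = 970: 1 + 7.3817·e^(−0.3t) = 2.0825, so e^(−0.3t) = 0.146642.
−0.3·t = ln(0.146642) = -1.9198, so t = 1.9198/0.3 = 6.3992.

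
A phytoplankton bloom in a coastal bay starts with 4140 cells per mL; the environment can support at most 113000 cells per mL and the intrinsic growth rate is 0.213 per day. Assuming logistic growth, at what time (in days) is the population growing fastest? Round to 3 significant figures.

Logistic growth is fastest at N = K/2 = 56500.
A = (K − N₀)/N₀ = 26.295. Set K/(1 + A·e^(−rt)) = K/2 → A·e^(−rt) = 1.
e^(−0.213t) = 1/26.295 = 0.0380305, so t = ln(26.295)/0.213 = 3.2694/0.213 = 15.349.

15.3 days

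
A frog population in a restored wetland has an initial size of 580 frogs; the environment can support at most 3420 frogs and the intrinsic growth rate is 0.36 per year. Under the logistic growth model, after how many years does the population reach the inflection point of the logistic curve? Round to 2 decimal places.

4.41 years

Logistic growth is fastest at N = K/2 = 1710.
A = (K − N₀)/N₀ = 4.8966. Set K/(1 + A·e^(−rt)) = K/2 → A·e^(−rt) = 1.
e^(−0.36t) = 1/4.8966 = 0.204225, so t = ln(4.8966)/0.36 = 1.5885/0.36 = 4.4126.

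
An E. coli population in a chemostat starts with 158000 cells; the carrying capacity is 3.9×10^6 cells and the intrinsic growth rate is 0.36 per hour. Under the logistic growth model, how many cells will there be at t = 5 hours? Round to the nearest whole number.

A = (K − N₀)/N₀ = (3.9×10^6 − 158000)/158000 = 23.684.
N(t) = K/(1 + A·e^(−rt)) = 3.9×10^6/(1 + 23.684×e^(−0.36×5)).
e^(−1.8) = 0.1653; denominator = 1 + 23.684×0.1653 = 4.9149.
N = 3.9×10^6/4.9149 = 793511.

793511 cells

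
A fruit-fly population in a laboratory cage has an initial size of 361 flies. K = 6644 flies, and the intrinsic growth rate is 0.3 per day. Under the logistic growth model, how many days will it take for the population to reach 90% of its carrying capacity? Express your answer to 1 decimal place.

16.8 days

A = (K − N₀)/N₀ = (6644 − 361)/361 = 17.404.
Solve 6644/(1 + 17.404·e^(−0.3t)) = 5979.6: 1 + 17.404·e^(−0.3t) = 1.1111, so e^(−0.3t) = 0.00638407.
−0.3·t = ln(0.00638407) = -5.0539, so t = 5.0539/0.3 = 16.846.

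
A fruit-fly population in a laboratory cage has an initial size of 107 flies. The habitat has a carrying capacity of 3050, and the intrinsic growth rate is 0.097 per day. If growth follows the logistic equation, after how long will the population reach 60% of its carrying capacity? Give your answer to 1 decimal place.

38.3 days

A = (K − N₀)/N₀ = (3050 − 107)/107 = 27.505.
Solve 3050/(1 + 27.505·e^(−0.097t)) = 1830: 1 + 27.505·e^(−0.097t) = 1.6667, so e^(−0.097t) = 0.0242383.
−0.097·t = ln(0.0242383) = -3.7198, so t = 3.7198/0.097 = 38.349.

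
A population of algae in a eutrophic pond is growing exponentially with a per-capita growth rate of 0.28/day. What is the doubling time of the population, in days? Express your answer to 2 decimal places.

Doubling time t_d = ln(2)/r = 0.6931/0.28 = 2.4755.

2.48 days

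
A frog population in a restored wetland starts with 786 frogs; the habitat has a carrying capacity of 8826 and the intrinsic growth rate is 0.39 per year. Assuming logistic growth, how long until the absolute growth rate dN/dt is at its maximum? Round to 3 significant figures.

Logistic growth is fastest at N = K/2 = 4413.
A = (K − N₀)/N₀ = 10.229. Set K/(1 + A·e^(−rt)) = K/2 → A·e^(−rt) = 1.
e^(−0.39t) = 1/10.229 = 0.0977612, so t = ln(10.229)/0.39 = 2.3252/0.39 = 5.9621.

5.96 years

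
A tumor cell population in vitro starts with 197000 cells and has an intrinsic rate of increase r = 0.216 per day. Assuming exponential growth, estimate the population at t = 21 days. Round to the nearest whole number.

N(t) = N₀·e^(rt) = 197000 × e^(0.216×21) = 197000 × e^4.536.
e^4.536 ≈ 93.317, so N ≈ 197000 × 93.317 = 1.838341×10^7.

18383407 cells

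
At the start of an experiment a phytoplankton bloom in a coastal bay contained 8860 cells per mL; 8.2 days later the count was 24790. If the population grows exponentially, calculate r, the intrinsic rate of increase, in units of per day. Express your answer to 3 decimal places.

0.125 per day

From N(t) = N₀·e^(rt): e^(r·8.2) = 24790/8860 = 2.798.
r·8.2 = ln(2.798) = 1.0289, so r = 1.0289/8.2 = 0.12547.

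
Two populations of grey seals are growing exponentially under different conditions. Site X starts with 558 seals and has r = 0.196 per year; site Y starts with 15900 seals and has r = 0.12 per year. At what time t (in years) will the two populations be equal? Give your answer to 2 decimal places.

44.08 years

Set 558·e^(0.196t) = 15900·e^(0.12t).
e^((0.196 − 0.12)t) = 15900/558 → e^(0.076·t) = 28.495.
0.076·t = ln(28.495) = 3.3497, so t = 3.3497/0.076 = 44.075.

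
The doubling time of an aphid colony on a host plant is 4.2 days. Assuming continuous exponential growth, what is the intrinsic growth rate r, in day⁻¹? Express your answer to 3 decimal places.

0.165 per day

r = ln(2)/t_d = 0.6931/4.2 = 0.16504.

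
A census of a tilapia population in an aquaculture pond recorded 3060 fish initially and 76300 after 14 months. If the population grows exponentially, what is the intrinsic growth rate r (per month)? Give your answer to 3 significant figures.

0.230 per month

From N(t) = N₀·e^(rt): e^(r·14) = 76300/3060 = 24.935.
r·14 = ln(24.935) = 3.2163, so r = 3.2163/14 = 0.22973.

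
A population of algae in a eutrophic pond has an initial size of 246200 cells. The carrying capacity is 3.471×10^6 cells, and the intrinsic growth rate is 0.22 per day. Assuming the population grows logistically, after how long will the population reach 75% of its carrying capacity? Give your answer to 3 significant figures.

16.7 days

A = (K − N₀)/N₀ = (3.471×10^6 − 246200)/246200 = 13.098.
Solve 3.471×10^6/(1 + 13.098·e^(−0.22t)) = 2.60325×10^6: 1 + 13.098·e^(−0.22t) = 1.3333, so e^(−0.22t) = 0.0254486.
−0.22·t = ln(0.0254486) = -3.6711, so t = 3.6711/0.22 = 16.687.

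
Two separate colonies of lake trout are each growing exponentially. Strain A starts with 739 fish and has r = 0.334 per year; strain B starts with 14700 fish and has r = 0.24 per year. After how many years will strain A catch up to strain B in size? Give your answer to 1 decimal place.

Set 739·e^(0.334t) = 14700·e^(0.24t).
e^((0.334 − 0.24)t) = 14700/739 → e^(0.094·t) = 19.892.
0.094·t = ln(19.892) = 2.9903, so t = 2.9903/0.094 = 31.812.

31.8 years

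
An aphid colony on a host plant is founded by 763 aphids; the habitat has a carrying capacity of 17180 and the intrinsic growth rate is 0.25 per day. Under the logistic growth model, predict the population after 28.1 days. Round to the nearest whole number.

16857 aphids

A = (K − N₀)/N₀ = (17180 − 763)/763 = 21.516.
N(t) = K/(1 + A·e^(−rt)) = 17180/(1 + 21.516×e^(−0.25×28.1)).
e^(−7.025) = 0.00088937; denominator = 1 + 21.516×0.00088937 = 1.0191.
N = 17180/1.0191 = 16857.4.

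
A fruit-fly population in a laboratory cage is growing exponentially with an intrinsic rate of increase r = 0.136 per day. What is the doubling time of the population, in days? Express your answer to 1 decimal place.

Doubling time t_d = ln(2)/r = 0.6931/0.136 = 5.0967.

5.1 days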